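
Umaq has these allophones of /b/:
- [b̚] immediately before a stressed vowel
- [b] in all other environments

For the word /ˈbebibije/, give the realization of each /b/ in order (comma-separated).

Occurrence 1 (position 1): immediately before a stressed vowel → [b̚].
Occurrence 2 (position 3): no conditioning environment matches → elsewhere allophone [b].
Occurrence 3 (position 5): no conditioning environment matches → elsewhere allophone [b].

[b̚], [b], [b]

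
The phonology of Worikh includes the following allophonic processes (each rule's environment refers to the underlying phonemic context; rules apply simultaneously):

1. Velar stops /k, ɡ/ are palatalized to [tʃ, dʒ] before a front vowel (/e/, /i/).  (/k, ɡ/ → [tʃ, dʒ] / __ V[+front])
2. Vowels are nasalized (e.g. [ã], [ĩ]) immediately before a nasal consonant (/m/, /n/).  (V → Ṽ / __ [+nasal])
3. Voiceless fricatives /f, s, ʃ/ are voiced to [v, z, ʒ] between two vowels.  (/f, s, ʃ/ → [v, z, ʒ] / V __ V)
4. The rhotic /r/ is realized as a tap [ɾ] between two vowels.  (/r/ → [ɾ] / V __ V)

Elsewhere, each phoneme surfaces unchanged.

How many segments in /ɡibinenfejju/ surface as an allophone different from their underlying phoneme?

Segments that undergo a rule: /ɡ/ → [dʒ] (rule 1); /i/ → [ĩ] (rule 2); /e/ → [ẽ] (rule 2).
All other segments surface unchanged.

3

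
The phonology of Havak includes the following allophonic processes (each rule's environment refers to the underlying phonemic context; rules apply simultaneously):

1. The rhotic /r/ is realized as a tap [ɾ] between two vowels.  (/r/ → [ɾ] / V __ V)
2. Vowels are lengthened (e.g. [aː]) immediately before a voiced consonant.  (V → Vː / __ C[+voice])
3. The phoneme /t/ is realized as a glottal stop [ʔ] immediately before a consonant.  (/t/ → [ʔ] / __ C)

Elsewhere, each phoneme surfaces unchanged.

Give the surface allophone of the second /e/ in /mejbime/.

/e/ (word-final): rule 2 targets it, but not before a voiced consonant → unchanged [e].

[e]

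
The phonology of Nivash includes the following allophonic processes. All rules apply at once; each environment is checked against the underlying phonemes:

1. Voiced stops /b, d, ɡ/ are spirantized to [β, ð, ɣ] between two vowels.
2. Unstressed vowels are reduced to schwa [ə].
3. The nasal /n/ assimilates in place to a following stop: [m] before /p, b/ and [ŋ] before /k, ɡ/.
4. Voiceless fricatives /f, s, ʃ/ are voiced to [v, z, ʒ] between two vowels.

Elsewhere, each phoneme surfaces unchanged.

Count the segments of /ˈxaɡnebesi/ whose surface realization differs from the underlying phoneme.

Segments that undergo a rule: /e/ → [ə] (rule 2); /b/ → [β] (rule 1); /e/ → [ə] (rule 2); /s/ → [z] (rule 4); /i/ → [ə] (rule 2).
All other segments surface unchanged.

5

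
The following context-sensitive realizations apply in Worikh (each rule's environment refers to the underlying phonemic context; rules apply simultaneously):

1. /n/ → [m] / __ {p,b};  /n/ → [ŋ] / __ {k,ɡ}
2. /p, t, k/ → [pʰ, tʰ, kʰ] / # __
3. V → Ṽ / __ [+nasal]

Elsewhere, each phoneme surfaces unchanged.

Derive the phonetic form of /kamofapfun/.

[kʰãmofapfũn]

/k/ meets the environment for rule 2 (word-initially) → [kʰ].
/a/ meets the environment for rule 3 (before a nasal consonant) → [ã].
/m/ (between /a/ and /o/): no rule targets it → [m].
/o/ (between /m/ and /f/) is in the target of rule 3 but the environment (before a nasal consonant) is not met → [o].
/f/ stays [f].
/a/ (between /f/ and /p/) fails the environment for rule 3, so it stays [a].
/p/ (between /a/ and /f/): rule 2 targets it, but not word-initially → unchanged [p].
/f/ stays [f].
Rule 3 applies to /u/ (between /f/ and /n/: before a nasal consonant) → [ũ].
/n/ (word-final) fails the environment for rule 1, so it stays [n].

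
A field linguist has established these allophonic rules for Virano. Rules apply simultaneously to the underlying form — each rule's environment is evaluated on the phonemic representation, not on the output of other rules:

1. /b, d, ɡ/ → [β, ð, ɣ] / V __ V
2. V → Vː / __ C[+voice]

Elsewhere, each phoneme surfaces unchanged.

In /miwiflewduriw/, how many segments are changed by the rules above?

Segments that undergo a rule: /i/ → [iː] (rule 2); /e/ → [eː] (rule 2); /u/ → [uː] (rule 2); /i/ → [iː] (rule 2).
All other segments surface unchanged.

4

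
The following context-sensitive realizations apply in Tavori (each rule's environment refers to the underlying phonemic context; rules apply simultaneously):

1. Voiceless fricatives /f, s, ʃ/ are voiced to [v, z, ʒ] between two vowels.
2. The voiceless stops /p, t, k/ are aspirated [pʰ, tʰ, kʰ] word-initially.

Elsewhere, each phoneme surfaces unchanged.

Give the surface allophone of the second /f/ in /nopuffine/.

[f]

/f/ (between /f/ and /i/) fails the environment for rule 1, so it stays [f].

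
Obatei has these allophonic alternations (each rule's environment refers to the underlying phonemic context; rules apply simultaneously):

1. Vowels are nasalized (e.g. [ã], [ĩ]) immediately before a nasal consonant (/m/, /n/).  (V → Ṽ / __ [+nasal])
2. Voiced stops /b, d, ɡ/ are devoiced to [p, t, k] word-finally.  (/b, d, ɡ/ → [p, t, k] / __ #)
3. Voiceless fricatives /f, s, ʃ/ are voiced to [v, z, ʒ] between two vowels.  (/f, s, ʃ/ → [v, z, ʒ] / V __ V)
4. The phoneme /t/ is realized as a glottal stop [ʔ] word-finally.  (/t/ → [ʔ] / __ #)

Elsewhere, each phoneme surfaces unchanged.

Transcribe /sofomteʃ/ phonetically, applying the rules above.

/s/ (word-initial) is in the target of rule 3 but the environment (between two vowels) is not met → [s].
/o/ (between /s/ and /f/) is in the target of rule 1 but the environment (before a nasal consonant) is not met → [o].
/f/ (between /o/ and /o/): between two vowels, so rule 3 applies → [v].
/o/ meets the environment for rule 1 (before a nasal consonant) → [õ].
/m/ (between /o/ and /t/) is unaffected → [m].
/t/ (between /m/ and /e/): rule 4 targets it, but not word-finally → unchanged [t].
/e/ — between /t/ and /ʃ/; rule 1 does not apply here → [e].
/ʃ/ (word-final) fails the environment for rule 3, so it stays [ʃ].

[sovõmteʃ]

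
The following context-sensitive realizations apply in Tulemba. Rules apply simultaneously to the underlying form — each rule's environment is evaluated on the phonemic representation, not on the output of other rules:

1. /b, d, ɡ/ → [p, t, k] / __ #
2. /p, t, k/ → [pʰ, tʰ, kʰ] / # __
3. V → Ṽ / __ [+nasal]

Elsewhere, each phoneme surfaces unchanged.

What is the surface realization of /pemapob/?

[pʰẽmapop]

/p/ meets the environment for rule 2 (word-initially) → [pʰ].
/e/ meets the environment for rule 3 (before a nasal consonant) → [ẽ].
/m/ stays [m].
/a/ (between /m/ and /p/) is in the target of rule 3 but the environment (before a nasal consonant) is not met → [a].
/p/ — between /a/ and /o/; rule 2 does not apply here → [p].
/o/ (between /p/ and /b/) is in the target of rule 3 but the environment (before a nasal consonant) is not met → [o].
/b/ (word-final): word-finally, so rule 1 applies → [p].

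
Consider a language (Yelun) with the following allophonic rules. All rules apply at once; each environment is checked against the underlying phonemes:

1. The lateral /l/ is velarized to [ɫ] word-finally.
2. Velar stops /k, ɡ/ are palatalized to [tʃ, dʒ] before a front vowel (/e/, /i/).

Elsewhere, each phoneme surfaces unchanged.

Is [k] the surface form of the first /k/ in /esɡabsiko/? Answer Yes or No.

/k/ — between /i/ and /o/; rule 2 does not apply here → [k].
The actual realization is [k], which matches [k].

Yes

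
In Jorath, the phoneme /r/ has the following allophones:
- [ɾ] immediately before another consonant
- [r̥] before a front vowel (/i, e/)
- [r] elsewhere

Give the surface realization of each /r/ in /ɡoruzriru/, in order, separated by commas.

Occurrence 1 (position 3): no conditioning environment matches → elsewhere allophone [r].
Occurrence 2 (position 6): before a front vowel (/i, e/) → [r̥].
Occurrence 3 (position 8): no conditioning environment matches → elsewhere allophone [r].

[r], [r̥], [r]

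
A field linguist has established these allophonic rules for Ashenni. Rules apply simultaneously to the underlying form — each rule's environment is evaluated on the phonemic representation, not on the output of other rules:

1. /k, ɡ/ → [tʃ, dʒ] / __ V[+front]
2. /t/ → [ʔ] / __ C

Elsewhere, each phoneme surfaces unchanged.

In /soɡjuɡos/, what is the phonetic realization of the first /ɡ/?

/ɡ/ (between /o/ and /j/) fails the environment for rule 1, so it stays [ɡ].

[ɡ]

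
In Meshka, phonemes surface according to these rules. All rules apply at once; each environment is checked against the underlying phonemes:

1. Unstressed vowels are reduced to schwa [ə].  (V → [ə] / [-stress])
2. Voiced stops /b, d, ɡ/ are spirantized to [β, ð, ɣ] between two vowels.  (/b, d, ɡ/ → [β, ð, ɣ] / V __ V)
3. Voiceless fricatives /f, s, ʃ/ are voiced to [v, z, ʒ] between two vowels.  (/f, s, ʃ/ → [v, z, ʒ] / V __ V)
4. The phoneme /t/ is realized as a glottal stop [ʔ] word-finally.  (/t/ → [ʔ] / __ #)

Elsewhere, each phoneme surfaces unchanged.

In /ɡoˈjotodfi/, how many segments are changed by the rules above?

3

Segments that undergo a rule: /o/ → [ə] (rule 1); /o/ → [ə] (rule 1); /i/ → [ə] (rule 1).
All other segments surface unchanged.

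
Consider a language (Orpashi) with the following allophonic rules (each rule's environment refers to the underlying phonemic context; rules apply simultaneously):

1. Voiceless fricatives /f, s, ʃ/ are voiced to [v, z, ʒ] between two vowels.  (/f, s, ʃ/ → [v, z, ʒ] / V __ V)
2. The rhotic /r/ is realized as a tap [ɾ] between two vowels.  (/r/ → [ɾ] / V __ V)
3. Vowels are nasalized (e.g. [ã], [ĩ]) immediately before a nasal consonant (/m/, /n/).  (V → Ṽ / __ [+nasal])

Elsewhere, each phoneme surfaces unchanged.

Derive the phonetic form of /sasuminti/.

/s/ (word-initial) is in the target of rule 1 but the environment (between two vowels) is not met → [s].
/a/ (between /s/ and /s/) is in the target of rule 3 but the environment (before a nasal consonant) is not met → [a].
/s/ — between /a/ and /u/, between two vowels — surfaces as [z] (rule 1).
/u/ meets the environment for rule 3 (before a nasal consonant) → [ũ].
/m/ stays [m].
Rule 3 applies to /i/ (between /m/ and /n/: before a nasal consonant) → [ĩ].
/n/ stays [n].
/t/ stays [t].
/i/ — word-final; rule 3 does not apply here → [i].

[sazũmĩnti]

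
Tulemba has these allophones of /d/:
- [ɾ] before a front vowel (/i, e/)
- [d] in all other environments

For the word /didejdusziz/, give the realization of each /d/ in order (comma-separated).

Occurrence 1 (position 1): before a front vowel (/i, e/) → [ɾ].
Occurrence 2 (position 3): before a front vowel (/i, e/) → [ɾ].
Occurrence 3 (position 6): no conditioning environment matches → elsewhere allophone [d].

[ɾ], [ɾ], [d]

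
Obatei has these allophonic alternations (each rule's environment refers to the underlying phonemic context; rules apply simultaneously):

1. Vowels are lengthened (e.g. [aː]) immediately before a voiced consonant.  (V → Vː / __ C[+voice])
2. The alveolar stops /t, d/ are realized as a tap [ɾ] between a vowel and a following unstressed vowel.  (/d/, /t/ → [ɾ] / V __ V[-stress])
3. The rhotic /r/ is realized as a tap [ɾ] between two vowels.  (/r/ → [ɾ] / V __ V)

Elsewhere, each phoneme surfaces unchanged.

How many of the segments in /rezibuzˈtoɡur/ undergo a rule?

5

Segments that undergo a rule: /e/ → [eː] (rule 1); /i/ → [iː] (rule 1); /u/ → [uː] (rule 1); /o/ → [oː] (rule 1); /u/ → [uː] (rule 1).
All other segments surface unchanged.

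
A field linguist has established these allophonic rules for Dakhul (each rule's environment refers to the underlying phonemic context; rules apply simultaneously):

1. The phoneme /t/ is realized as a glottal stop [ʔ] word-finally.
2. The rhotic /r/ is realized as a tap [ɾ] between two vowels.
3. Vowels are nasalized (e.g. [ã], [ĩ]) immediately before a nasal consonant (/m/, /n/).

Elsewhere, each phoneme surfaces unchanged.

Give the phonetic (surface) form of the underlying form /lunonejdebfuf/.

/l/ (word-initial) is unaffected → [l].
/u/ (between /l/ and /n/) occurs before a nasal consonant → [ũ] by rule 3.
/n/ (between /u/ and /o/) is unaffected → [n].
/o/ (between /n/ and /n/) occurs before a nasal consonant → [õ] by rule 3.
/n/ (between /o/ and /e/): no rule targets it → [n].
/e/ (between /n/ and /j/) fails the environment for rule 3, so it stays [e].
/j/ — not in any rule's target class → [j].
/d/ — not in any rule's target class → [d].
/e/ (between /d/ and /b/): rule 3 targets it, but not before a nasal consonant → unchanged [e].
/b/ stays [b].
/f/ stays [f].
/u/ — between /f/ and /f/; rule 3 does not apply here → [u].
/f/ stays [f].

[lũnõnejdebfuf]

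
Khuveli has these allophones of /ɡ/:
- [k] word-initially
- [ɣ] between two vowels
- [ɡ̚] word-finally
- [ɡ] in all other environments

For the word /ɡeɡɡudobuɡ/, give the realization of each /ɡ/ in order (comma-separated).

[k], [ɡ], [ɡ], [ɡ̚]

Occurrence 1 (position 1): word-initially → [k].
Occurrence 2 (position 3): no conditioning environment matches → elsewhere allophone [ɡ].
Occurrence 3 (position 4): no conditioning environment matches → elsewhere allophone [ɡ].
Occurrence 4 (position 10): word-finally → [ɡ̚].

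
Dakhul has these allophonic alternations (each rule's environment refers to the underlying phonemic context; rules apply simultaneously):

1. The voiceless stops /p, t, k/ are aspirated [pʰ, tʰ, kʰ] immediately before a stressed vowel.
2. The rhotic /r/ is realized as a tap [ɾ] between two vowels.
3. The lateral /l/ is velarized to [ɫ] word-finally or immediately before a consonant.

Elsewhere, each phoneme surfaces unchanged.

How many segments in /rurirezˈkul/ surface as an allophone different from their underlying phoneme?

Segments that undergo a rule: /r/ → [ɾ] (rule 2); /r/ → [ɾ] (rule 2); /k/ → [kʰ] (rule 1); /l/ → [ɫ] (rule 3).
All other segments surface unchanged.

4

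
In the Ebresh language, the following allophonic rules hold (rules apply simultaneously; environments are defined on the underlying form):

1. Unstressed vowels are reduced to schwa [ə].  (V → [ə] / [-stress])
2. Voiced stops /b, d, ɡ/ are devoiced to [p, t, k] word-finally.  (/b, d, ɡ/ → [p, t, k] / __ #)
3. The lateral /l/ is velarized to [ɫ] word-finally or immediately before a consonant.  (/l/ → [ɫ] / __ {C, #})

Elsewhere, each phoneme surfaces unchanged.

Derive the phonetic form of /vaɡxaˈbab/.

[vəɡxəˈbap]

/v/ stays [v].
/a/ (between /v/ and /ɡ/) occurs in an unstressed syllable → [ə] by rule 1.
/ɡ/ (between /a/ and /x/): rule 2 targets it, but not word-finally → unchanged [ɡ].
/x/ stays [x].
/a/ meets the environment for rule 1 (in an unstressed syllable) → [ə].
/b/ (between /a/ and /a/) is in the target of rule 2 but the environment (word-finally) is not met → [b].
/a/ (between /b/ and /b/) fails the environment for rule 1, so it stays [a].
/b/ (word-final): word-finally, so rule 2 applies → [p].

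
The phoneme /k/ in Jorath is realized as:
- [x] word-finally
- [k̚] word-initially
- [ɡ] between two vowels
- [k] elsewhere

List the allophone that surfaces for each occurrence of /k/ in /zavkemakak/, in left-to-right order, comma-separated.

[k], [ɡ], [x]

Occurrence 1 (position 4): no conditioning environment matches → elsewhere allophone [k].
Occurrence 2 (position 8): between two vowels → [ɡ].
Occurrence 3 (position 10): word-finally → [x].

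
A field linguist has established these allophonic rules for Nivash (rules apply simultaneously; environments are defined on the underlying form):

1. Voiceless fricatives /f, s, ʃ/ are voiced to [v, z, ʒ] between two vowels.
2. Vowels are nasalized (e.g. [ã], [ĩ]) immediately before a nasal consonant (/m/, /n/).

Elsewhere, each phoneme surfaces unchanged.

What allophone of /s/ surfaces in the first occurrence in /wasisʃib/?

[z]

/s/ meets the environment for rule 1 (between two vowels) → [z].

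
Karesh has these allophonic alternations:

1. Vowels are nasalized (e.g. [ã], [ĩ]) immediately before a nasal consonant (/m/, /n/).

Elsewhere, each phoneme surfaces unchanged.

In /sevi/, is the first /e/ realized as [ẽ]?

/e/ (between /s/ and /v/): rule 1 targets it, but not before a nasal consonant → unchanged [e].
The actual realization is [e], not [ẽ].

No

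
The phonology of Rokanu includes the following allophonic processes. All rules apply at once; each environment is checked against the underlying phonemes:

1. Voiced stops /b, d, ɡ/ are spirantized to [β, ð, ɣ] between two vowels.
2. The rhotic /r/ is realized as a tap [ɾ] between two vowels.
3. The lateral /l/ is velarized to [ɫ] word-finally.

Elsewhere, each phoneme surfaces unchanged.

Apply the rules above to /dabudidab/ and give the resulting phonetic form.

[daβuðiðab]

/d/ — word-initial; rule 1 does not apply here → [d].
/b/ (between /a/ and /u/) occurs between two vowels → [β] by rule 1.
Rule 1 applies to /d/ (between /u/ and /i/: between two vowels) → [ð].
/d/ (between /i/ and /a/) occurs between two vowels → [ð] by rule 1.
/b/ (word-final) is in the target of rule 1 but the environment (between two vowels) is not met → [b].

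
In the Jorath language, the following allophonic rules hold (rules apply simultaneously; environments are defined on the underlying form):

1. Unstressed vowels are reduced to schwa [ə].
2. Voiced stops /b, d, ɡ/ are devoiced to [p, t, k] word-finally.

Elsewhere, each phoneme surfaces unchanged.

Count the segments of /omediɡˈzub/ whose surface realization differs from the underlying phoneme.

4

Segments that undergo a rule: /o/ → [ə] (rule 1); /e/ → [ə] (rule 1); /i/ → [ə] (rule 1); /b/ → [p] (rule 2).
All other segments surface unchanged.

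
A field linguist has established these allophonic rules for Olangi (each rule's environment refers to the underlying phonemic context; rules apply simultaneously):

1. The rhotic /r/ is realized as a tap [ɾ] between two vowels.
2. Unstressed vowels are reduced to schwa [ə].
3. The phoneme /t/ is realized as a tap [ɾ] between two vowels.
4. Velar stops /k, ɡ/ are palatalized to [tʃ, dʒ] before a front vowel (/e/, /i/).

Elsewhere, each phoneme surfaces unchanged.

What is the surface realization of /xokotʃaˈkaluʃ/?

[xəkətʃəˈkaləʃ]

/x/ — not in any rule's target class → [x].
/o/ — between /x/ and /k/, in an unstressed syllable — surfaces as [ə] (rule 2).
/k/ (between /o/ and /o/) is in the target of rule 4 but the environment (before a front vowel) is not met → [k].
/o/ meets the environment for rule 2 (in an unstressed syllable) → [ə].
/t/ — between /o/ and /ʃ/; rule 3 does not apply here → [t].
/ʃ/ stays [ʃ].
/a/ meets the environment for rule 2 (in an unstressed syllable) → [ə].
/k/ (between /a/ and /a/): rule 4 targets it, but not before a front vowel → unchanged [k].
/a/ (between /k/ and /l/) fails the environment for rule 2, so it stays [a].
/l/ (between /a/ and /u/): no rule targets it → [l].
/u/ — between /l/ and /ʃ/, in an unstressed syllable — surfaces as [ə] (rule 2).
/ʃ/ stays [ʃ].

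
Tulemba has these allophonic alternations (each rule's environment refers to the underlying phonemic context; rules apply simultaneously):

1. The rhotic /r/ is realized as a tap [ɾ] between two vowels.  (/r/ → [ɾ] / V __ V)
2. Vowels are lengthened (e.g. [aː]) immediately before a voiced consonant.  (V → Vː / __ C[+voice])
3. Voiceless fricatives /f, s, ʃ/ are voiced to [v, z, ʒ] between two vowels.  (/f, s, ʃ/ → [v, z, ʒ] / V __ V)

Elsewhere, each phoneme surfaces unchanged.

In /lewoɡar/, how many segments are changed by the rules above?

Segments that undergo a rule: /e/ → [eː] (rule 2); /o/ → [oː] (rule 2); /a/ → [aː] (rule 2).
All other segments surface unchanged.

3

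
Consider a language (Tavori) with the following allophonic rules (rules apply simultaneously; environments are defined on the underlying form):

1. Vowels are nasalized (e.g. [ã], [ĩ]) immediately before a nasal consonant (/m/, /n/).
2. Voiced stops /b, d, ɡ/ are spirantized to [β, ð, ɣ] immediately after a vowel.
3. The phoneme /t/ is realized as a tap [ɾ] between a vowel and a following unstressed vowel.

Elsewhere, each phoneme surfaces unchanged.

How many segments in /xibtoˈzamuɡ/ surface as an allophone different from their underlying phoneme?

Segments that undergo a rule: /b/ → [β] (rule 2); /a/ → [ã] (rule 1); /ɡ/ → [ɣ] (rule 2).
All other segments surface unchanged.

3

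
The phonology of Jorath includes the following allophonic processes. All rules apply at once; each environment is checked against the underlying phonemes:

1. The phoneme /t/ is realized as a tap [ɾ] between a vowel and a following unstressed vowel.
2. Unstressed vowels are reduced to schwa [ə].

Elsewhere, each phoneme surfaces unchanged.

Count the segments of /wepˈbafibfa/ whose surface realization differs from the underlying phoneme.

Segments that undergo a rule: /e/ → [ə] (rule 2); /i/ → [ə] (rule 2); /a/ → [ə] (rule 2).
All other segments surface unchanged.

3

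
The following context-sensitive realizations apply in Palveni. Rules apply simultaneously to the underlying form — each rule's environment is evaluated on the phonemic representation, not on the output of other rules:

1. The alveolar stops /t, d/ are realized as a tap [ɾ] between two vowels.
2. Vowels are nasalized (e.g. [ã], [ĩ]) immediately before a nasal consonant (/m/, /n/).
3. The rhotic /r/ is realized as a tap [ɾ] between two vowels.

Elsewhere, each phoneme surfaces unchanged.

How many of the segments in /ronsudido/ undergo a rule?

Segments that undergo a rule: /o/ → [õ] (rule 2); /d/ → [ɾ] (rule 1); /d/ → [ɾ] (rule 1).
All other segments surface unchanged.

3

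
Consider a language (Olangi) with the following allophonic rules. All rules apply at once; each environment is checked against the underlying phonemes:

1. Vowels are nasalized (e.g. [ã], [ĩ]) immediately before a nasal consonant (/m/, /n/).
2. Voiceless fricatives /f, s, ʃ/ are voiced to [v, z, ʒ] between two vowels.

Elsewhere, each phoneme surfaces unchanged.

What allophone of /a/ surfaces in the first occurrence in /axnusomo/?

/a/ (word-initial) fails the environment for rule 1, so it stays [a].

[a]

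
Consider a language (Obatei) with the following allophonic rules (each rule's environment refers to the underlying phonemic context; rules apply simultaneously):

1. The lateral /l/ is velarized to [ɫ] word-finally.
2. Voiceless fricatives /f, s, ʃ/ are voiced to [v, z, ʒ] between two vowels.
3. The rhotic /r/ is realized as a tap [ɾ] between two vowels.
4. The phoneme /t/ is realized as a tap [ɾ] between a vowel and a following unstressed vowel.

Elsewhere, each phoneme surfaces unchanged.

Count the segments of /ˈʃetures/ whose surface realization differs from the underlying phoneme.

Segments that undergo a rule: /t/ → [ɾ] (rule 4); /r/ → [ɾ] (rule 3).
All other segments surface unchanged.

2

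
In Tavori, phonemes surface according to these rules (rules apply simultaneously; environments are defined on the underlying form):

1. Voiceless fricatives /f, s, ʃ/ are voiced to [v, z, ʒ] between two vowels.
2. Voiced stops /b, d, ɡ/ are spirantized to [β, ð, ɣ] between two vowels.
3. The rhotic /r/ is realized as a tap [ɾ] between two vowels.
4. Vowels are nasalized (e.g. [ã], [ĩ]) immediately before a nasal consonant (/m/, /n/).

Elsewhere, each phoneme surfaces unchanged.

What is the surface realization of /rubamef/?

[ruβãmef]

/r/ — word-initial; rule 3 does not apply here → [r].
/u/ (between /r/ and /b/) is in the target of rule 4 but the environment (before a nasal consonant) is not met → [u].
/b/ (between /u/ and /a/) occurs between two vowels → [β] by rule 2.
/a/ (between /b/ and /m/): before a nasal consonant, so rule 4 applies → [ã].
/m/ (between /a/ and /e/): no rule targets it → [m].
/e/ — between /m/ and /f/; rule 4 does not apply here → [e].
/f/ (word-final) is in the target of rule 1 but the environment (between two vowels) is not met → [f].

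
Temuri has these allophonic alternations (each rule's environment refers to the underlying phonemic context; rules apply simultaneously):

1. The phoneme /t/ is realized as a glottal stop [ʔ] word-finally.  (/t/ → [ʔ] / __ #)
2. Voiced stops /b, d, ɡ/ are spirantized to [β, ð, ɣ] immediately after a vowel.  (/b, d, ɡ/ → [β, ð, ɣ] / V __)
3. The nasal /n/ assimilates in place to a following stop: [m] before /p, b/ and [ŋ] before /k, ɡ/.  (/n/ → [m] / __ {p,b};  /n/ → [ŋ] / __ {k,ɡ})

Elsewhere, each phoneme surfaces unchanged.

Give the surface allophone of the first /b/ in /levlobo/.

[β]

/b/ (between /o/ and /o/) occurs immediately after a vowel → [β] by rule 2.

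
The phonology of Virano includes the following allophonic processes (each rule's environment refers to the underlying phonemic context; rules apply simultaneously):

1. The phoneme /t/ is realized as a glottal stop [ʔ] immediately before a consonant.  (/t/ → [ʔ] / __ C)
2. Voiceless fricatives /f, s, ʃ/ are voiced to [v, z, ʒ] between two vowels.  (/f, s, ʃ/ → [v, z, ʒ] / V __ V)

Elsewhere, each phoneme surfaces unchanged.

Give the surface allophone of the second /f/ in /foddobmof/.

/f/ (word-final) is in the target of rule 2 but the environment (between two vowels) is not met → [f].

[f]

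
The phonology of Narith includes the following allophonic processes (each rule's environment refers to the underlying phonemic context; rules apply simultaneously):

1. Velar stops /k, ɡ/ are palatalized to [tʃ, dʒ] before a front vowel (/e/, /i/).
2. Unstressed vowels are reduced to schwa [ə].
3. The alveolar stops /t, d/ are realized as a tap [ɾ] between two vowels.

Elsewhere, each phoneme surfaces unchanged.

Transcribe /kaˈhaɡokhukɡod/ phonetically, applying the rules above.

/k/ (word-initial) fails the environment for rule 1, so it stays [k].
/a/ (between /k/ and /h/) occurs in an unstressed syllable → [ə] by rule 2.
/h/ — not in any rule's target class → [h].
/a/ (between /h/ and /ɡ/) is in the target of rule 2 but the environment (in an unstressed syllable) is not met → [a].
/ɡ/ — between /a/ and /o/; rule 1 does not apply here → [ɡ].
/o/ meets the environment for rule 2 (in an unstressed syllable) → [ə].
/k/ (between /o/ and /h/) fails the environment for rule 1, so it stays [k].
/h/ stays [h].
/u/ meets the environment for rule 2 (in an unstressed syllable) → [ə].
/k/ — between /u/ and /ɡ/; rule 1 does not apply here → [k].
/ɡ/ (between /k/ and /o/) is in the target of rule 1 but the environment (before a front vowel) is not met → [ɡ].
/o/ (between /ɡ/ and /d/) occurs in an unstressed syllable → [ə] by rule 2.
/d/ (word-final): rule 3 targets it, but not between two vowels → unchanged [d].

[kəˈhaɡəkhəkɡəd]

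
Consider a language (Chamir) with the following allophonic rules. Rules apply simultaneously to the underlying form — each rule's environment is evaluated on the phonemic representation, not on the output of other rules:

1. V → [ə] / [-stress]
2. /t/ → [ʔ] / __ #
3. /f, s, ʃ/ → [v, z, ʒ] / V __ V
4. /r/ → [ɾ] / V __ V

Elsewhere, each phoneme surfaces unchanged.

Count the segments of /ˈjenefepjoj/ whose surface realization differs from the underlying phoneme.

Segments that undergo a rule: /e/ → [ə] (rule 1); /f/ → [v] (rule 3); /e/ → [ə] (rule 1); /o/ → [ə] (rule 1).
All other segments surface unchanged.

4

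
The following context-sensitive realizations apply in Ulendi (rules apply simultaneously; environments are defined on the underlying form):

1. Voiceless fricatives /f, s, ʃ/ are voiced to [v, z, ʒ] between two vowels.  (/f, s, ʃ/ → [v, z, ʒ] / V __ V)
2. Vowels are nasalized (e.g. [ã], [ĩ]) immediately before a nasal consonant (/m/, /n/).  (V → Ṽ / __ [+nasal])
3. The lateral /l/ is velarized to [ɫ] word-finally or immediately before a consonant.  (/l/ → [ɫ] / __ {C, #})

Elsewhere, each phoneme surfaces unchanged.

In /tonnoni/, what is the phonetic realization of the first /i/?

/i/ (word-final) fails the environment for rule 2, so it stays [i].

[i]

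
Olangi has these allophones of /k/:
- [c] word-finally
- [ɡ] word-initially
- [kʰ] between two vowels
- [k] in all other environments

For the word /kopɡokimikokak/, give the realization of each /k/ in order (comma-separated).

Occurrence 1 (position 1): word-initially → [ɡ].
Occurrence 2 (position 6): between two vowels → [kʰ].
Occurrence 3 (position 10): between two vowels → [kʰ].
Occurrence 4 (position 12): between two vowels → [kʰ].
Occurrence 5 (position 14): word-finally → [c].

[ɡ], [kʰ], [kʰ], [kʰ], [c]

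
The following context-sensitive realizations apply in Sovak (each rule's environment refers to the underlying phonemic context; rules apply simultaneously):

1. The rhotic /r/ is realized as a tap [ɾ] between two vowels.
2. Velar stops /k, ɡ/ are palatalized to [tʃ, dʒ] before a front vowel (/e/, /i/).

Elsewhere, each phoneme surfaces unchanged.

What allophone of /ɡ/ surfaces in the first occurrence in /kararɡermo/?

[dʒ]

/ɡ/ (between /r/ and /e/): before a front vowel, so rule 2 applies → [dʒ].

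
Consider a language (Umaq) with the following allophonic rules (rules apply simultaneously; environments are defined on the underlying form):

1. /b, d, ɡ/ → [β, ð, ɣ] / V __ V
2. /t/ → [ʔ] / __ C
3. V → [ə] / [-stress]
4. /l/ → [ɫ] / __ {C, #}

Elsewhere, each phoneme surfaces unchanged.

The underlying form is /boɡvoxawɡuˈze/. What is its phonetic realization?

[bəɡvəxəwɡəˈze]

/b/ — word-initial; rule 1 does not apply here → [b].
Rule 3 applies to /o/ (between /b/ and /ɡ/: in an unstressed syllable) → [ə].
/ɡ/ (between /o/ and /v/) fails the environment for rule 1, so it stays [ɡ].
/o/ (between /v/ and /x/): in an unstressed syllable, so rule 3 applies → [ə].
/a/ meets the environment for rule 3 (in an unstressed syllable) → [ə].
/ɡ/ — between /w/ and /u/; rule 1 does not apply here → [ɡ].
/u/ (between /ɡ/ and /z/): in an unstressed syllable, so rule 3 applies → [ə].
/e/ (word-final): rule 3 targets it, but not in an unstressed syllable → unchanged [e].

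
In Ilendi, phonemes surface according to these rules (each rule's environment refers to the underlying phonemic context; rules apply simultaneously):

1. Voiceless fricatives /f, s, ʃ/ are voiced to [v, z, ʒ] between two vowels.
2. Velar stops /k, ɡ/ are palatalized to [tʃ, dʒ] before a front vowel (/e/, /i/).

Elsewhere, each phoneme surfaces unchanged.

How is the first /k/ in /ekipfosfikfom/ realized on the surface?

[tʃ]

/k/ (between /e/ and /i/): before a front vowel, so rule 2 applies → [tʃ].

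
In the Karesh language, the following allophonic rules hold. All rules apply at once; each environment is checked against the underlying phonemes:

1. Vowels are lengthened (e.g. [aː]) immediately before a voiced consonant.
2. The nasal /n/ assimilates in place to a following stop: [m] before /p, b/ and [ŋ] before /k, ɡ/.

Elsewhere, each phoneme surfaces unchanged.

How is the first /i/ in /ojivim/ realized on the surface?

[iː]

/i/ meets the environment for rule 1 (before a voiced consonant) → [iː].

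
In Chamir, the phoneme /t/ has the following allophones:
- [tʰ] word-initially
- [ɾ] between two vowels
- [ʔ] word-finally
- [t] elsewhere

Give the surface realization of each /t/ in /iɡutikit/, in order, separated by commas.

Occurrence 1 (position 4): between two vowels → [ɾ].
Occurrence 2 (position 8): word-finally → [ʔ].

[ɾ], [ʔ]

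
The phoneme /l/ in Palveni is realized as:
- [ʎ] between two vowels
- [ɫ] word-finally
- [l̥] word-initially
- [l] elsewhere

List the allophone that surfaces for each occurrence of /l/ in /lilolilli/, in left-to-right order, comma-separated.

[l̥], [ʎ], [ʎ], [l], [l]

Occurrence 1 (position 1): word-initially → [l̥].
Occurrence 2 (position 3): between two vowels → [ʎ].
Occurrence 3 (position 5): between two vowels → [ʎ].
Occurrence 4 (position 7): no conditioning environment matches → elsewhere allophone [l].
Occurrence 5 (position 8): no conditioning environment matches → elsewhere allophone [l].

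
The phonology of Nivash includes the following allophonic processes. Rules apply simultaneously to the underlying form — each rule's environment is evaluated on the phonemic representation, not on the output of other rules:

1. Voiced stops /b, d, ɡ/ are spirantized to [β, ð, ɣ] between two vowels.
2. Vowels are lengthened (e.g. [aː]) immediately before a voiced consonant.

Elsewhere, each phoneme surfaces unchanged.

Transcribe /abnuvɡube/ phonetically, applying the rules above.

[aːbnuːvɡuːβe]

/a/ (word-initial) occurs before a voiced consonant → [aː] by rule 2.
/b/ (between /a/ and /n/) fails the environment for rule 1, so it stays [b].
/n/ — not in any rule's target class → [n].
/u/ meets the environment for rule 2 (before a voiced consonant) → [uː].
/v/ stays [v].
/ɡ/ (between /v/ and /u/) fails the environment for rule 1, so it stays [ɡ].
Rule 2 applies to /u/ (between /ɡ/ and /b/: before a voiced consonant) → [uː].
/b/ (between /u/ and /e/): between two vowels, so rule 1 applies → [β].
/e/ (word-final): rule 2 targets it, but not before a voiced consonant → unchanged [e].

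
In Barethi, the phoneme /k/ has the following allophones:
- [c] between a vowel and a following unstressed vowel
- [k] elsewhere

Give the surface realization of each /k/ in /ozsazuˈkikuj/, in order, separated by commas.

Occurrence 1 (position 7): no conditioning environment matches → elsewhere allophone [k].
Occurrence 2 (position 9): between a vowel and a following unstressed vowel → [c].

[k], [c]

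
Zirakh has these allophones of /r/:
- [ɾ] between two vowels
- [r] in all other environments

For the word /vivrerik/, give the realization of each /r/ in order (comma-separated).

Occurrence 1 (position 4): no conditioning environment matches → elsewhere allophone [r].
Occurrence 2 (position 6): between two vowels → [ɾ].

[r], [ɾ]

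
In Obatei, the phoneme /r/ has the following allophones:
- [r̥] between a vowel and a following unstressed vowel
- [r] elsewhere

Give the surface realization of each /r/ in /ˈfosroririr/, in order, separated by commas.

Occurrence 1 (position 4): no conditioning environment matches → elsewhere allophone [r].
Occurrence 2 (position 6): between a vowel and a following unstressed vowel → [r̥].
Occurrence 3 (position 8): between a vowel and a following unstressed vowel → [r̥].
Occurrence 4 (position 10): no conditioning environment matches → elsewhere allophone [r].

[r], [r̥], [r̥], [r]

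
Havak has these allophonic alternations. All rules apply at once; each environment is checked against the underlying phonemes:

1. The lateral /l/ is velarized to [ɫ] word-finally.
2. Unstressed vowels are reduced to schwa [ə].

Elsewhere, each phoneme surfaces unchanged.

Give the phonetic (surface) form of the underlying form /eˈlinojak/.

/e/ (word-initial): in an unstressed syllable, so rule 2 applies → [ə].
/l/ (between /e/ and /i/) is in the target of rule 1 but the environment (word-finally) is not met → [l].
/i/ — between /l/ and /n/; rule 2 does not apply here → [i].
/n/ (between /i/ and /o/) is unaffected → [n].
Rule 2 applies to /o/ (between /n/ and /j/: in an unstressed syllable) → [ə].
/j/ (between /o/ and /a/) is unaffected → [j].
/a/ (between /j/ and /k/): in an unstressed syllable, so rule 2 applies → [ə].
/k/ (word-final) is unaffected → [k].

[əˈlinəjək]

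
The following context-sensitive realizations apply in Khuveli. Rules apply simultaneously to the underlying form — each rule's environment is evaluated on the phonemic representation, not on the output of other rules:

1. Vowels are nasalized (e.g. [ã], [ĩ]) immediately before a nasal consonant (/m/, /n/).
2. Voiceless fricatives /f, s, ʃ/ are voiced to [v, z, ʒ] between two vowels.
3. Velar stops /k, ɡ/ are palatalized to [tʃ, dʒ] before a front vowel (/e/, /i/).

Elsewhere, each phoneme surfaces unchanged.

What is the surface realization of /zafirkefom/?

[zavirtʃevõm]

/z/ stays [z].
/a/ (between /z/ and /f/) is in the target of rule 1 but the environment (before a nasal consonant) is not met → [a].
/f/ (between /a/ and /i/): between two vowels, so rule 2 applies → [v].
/i/ — between /f/ and /r/; rule 1 does not apply here → [i].
/r/ (between /i/ and /k/): no rule targets it → [r].
Rule 3 applies to /k/ (between /r/ and /e/: before a front vowel) → [tʃ].
/e/ (between /k/ and /f/) is in the target of rule 1 but the environment (before a nasal consonant) is not met → [e].
Rule 2 applies to /f/ (between /e/ and /o/: between two vowels) → [v].
/o/ meets the environment for rule 1 (before a nasal consonant) → [õ].
/m/ — not in any rule's target class → [m].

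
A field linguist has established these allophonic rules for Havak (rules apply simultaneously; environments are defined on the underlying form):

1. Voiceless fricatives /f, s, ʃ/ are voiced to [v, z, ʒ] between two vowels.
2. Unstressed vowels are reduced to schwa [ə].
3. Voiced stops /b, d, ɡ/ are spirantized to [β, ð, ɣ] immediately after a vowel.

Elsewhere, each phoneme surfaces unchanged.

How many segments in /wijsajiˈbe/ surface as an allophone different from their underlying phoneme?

Segments that undergo a rule: /i/ → [ə] (rule 2); /a/ → [ə] (rule 2); /i/ → [ə] (rule 2); /b/ → [β] (rule 3).
All other segments surface unchanged.

4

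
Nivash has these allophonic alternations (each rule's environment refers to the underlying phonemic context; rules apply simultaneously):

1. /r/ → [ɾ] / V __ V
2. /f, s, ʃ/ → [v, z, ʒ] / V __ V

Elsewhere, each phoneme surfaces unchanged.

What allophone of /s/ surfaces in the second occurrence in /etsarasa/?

[z]

/s/ — between /a/ and /a/, between two vowels — surfaces as [z] (rule 2).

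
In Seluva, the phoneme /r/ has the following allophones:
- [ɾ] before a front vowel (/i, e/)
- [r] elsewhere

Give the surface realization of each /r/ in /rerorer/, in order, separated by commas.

[ɾ], [r], [ɾ], [r]

Occurrence 1 (position 1): before a front vowel (/i, e/) → [ɾ].
Occurrence 2 (position 3): no conditioning environment matches → elsewhere allophone [r].
Occurrence 3 (position 5): before a front vowel (/i, e/) → [ɾ].
Occurrence 4 (position 7): no conditioning environment matches → elsewhere allophone [r].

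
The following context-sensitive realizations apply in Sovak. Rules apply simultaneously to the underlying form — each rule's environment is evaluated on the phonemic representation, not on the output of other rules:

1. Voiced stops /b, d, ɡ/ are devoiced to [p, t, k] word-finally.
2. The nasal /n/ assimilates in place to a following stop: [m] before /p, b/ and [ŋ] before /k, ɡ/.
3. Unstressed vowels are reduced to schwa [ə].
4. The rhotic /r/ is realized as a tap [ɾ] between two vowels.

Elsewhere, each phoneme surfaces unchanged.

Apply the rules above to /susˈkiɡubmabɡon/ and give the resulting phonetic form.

/s/ (word-initial) is unaffected → [s].
Rule 3 applies to /u/ (between /s/ and /s/: in an unstressed syllable) → [ə].
/s/ (between /u/ and /k/): no rule targets it → [s].
/k/ — not in any rule's target class → [k].
/i/ (between /k/ and /ɡ/): rule 3 targets it, but not in an unstressed syllable → unchanged [i].
/ɡ/ (between /i/ and /u/): rule 1 targets it, but not word-finally → unchanged [ɡ].
/u/ (between /ɡ/ and /b/) occurs in an unstressed syllable → [ə] by rule 3.
/b/ (between /u/ and /m/): rule 1 targets it, but not word-finally → unchanged [b].
/m/ — not in any rule's target class → [m].
/a/ — between /m/ and /b/, in an unstressed syllable — surfaces as [ə] (rule 3).
/b/ (between /a/ and /ɡ/) fails the environment for rule 1, so it stays [b].
/ɡ/ — between /b/ and /o/; rule 1 does not apply here → [ɡ].
/o/ (between /ɡ/ and /n/) occurs in an unstressed syllable → [ə] by rule 3.
/n/ (word-final): rule 2 targets it, but not before a labial or velar stop → unchanged [n].

[səsˈkiɡəbməbɡən]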